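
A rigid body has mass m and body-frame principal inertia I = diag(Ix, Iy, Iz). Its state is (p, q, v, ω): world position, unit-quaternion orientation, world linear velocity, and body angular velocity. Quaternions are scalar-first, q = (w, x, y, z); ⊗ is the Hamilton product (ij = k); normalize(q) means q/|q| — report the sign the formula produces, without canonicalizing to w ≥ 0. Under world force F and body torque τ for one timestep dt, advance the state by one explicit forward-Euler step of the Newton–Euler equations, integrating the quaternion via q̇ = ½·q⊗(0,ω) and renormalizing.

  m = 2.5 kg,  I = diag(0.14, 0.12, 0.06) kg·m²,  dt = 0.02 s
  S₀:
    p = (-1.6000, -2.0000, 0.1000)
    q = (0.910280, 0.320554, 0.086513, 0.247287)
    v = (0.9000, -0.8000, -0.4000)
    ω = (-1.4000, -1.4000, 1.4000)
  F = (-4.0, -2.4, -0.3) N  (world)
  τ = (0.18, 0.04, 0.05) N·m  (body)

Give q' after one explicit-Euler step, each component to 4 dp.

Hamilton product q⊗(0,ω) = (0.2236920, -0.8070720, -2.0693694, 0.9467346)
updated quaternion q' = (0.9122, 0.3124, 0.0658, 0.2567)

q' = (0.9122, 0.3124, 0.0658, 0.2567)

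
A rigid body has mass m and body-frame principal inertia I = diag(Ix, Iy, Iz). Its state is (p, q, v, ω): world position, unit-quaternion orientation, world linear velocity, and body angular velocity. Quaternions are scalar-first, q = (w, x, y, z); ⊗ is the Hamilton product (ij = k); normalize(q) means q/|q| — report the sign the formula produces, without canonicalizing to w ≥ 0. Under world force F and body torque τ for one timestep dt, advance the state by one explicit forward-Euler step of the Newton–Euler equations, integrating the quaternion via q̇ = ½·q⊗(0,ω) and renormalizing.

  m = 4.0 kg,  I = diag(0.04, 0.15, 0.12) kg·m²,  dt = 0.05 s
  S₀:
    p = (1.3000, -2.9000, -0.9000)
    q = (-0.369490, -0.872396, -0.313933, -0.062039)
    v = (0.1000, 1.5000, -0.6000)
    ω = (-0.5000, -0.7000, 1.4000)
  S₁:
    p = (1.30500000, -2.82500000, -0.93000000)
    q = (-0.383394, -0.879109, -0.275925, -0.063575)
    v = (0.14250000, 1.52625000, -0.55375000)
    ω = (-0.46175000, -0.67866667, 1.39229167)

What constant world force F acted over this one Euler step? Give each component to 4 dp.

Δv = v₁−v₀ = (0.04250000, 0.02625000, 0.04625000)
applied force F = (3.4000, 2.1000, 3.7000)

F = (3.4000, 2.1000, 3.7000)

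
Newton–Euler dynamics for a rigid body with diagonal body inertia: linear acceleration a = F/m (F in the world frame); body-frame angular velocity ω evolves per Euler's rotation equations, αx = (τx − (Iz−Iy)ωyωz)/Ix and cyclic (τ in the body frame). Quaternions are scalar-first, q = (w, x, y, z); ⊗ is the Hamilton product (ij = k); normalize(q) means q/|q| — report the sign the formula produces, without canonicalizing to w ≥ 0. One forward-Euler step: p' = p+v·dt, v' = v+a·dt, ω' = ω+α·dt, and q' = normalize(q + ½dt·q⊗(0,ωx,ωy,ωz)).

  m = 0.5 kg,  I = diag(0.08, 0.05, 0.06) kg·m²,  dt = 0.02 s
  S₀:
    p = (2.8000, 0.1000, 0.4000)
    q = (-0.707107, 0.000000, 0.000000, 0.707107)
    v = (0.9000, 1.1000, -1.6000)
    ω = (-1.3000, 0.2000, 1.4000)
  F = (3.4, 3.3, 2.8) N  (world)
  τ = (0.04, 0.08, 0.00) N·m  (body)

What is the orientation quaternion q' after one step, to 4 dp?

2q̇ = q⊗(0,ω) = (-0.9899498, 0.7778177, -1.0606605, -0.9899498)
updated quaternion q' = (-0.7169, 0.0078, -0.0106, 0.6971)

q' = (-0.7169, 0.0078, -0.0106, 0.6971)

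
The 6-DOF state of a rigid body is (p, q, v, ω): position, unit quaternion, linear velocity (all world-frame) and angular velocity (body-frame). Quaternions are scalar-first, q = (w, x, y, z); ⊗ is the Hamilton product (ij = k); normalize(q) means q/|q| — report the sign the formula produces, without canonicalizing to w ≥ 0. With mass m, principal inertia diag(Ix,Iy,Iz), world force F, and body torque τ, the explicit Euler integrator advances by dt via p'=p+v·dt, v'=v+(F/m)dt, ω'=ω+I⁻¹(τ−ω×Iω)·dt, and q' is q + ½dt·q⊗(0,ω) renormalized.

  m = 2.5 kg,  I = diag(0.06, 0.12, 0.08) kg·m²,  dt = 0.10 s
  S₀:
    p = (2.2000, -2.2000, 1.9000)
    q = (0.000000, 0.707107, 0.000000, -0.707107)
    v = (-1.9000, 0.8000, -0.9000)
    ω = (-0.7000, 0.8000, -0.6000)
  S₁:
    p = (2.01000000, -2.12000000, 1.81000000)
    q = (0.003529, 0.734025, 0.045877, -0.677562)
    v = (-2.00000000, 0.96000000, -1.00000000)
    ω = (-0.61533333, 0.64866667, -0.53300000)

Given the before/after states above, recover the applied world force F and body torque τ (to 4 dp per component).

F = (-2.5000, 4.0000, -2.5000)
τ = (0.0700, -0.1900, 0.0200)

ω₁ − ω₀ = (0.08466667, -0.15133333, 0.06700000)
precession coupling = (0.0192, -0.0084, -0.0336)
τ = I·(Δω/dt) + ω₀×(Iω₀) = (0.0700, -0.1900, 0.0200)
v₁ − v₀ = (-0.10000000, 0.16000000, -0.10000000)
m·(v₁−v₀)/dt = (-2.5000, 4.0000, -2.5000)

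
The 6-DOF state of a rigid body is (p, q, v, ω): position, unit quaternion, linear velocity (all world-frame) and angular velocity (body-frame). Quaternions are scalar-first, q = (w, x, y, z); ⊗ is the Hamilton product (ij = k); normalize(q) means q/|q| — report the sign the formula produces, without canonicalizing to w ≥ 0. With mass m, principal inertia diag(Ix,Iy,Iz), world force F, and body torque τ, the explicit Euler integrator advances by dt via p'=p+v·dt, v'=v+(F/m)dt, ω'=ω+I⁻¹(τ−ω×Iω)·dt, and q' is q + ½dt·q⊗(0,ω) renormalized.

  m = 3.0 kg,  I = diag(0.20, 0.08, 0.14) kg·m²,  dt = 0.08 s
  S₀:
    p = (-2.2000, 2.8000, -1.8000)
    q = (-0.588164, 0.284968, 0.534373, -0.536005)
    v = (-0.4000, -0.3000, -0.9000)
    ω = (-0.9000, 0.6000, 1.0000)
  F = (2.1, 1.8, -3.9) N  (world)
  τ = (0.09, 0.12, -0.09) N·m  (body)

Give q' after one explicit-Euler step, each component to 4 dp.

q' = (-0.5683, 0.3398, 0.5272, -0.5325)

Hamilton product q⊗(0,ω) = (0.4718524, 1.3853236, -0.1554619, 0.0637525)
q + ½dt·q⊗(0,ω), renormalized = (-0.5683, 0.3398, 0.5272, -0.5325)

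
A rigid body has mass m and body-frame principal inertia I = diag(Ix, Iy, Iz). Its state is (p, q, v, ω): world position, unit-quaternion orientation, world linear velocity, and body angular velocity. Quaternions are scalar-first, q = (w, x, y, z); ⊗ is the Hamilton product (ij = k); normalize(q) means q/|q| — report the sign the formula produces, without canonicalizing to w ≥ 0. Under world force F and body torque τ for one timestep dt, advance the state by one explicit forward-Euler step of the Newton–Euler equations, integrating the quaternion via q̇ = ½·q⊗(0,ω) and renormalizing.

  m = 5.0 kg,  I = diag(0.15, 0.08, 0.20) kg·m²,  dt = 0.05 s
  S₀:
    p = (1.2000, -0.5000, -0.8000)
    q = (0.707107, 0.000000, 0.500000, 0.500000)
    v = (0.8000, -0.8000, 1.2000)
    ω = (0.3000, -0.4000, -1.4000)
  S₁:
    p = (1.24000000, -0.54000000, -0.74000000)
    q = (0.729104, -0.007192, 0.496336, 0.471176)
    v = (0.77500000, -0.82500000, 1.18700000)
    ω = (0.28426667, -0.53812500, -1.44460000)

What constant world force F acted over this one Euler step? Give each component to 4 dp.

v₁ − v₀ = (-0.02500000, -0.02500000, -0.01300000)
m·(v₁−v₀)/dt = (-2.5000, -2.5000, -1.3000)

F = (-2.5000, -2.5000, -1.3000)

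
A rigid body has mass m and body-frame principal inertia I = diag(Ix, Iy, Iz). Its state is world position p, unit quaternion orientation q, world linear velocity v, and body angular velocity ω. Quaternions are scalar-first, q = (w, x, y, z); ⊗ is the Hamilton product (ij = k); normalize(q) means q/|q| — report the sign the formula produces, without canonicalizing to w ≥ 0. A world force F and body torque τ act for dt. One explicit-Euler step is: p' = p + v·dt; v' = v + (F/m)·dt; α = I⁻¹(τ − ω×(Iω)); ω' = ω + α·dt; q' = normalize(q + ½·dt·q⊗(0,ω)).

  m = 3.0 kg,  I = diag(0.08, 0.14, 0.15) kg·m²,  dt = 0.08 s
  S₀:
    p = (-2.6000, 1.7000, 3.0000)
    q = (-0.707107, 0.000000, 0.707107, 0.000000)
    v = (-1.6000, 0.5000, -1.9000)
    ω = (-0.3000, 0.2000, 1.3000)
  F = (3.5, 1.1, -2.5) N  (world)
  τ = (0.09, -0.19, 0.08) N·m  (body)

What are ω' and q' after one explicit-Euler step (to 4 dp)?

precession coupling ω×(Iω) = (0.0026, 0.0273, -0.0036)
α = I⁻¹(τ − ω×Iω) = (1.0925, -1.5521, 0.5573)
ω' = ω + α·dt = (-0.2126, 0.0758, 1.3446)
2q̇ = q⊗(0,ω) = (-0.1414214, 1.1313712, -0.1414214, -0.7071070)
q' = normalize(q + ½dt·q⊗(0,ω)) = (-0.7117, 0.0452, 0.7004, -0.0282)

ω' = (-0.2126, 0.0758, 1.3446)
q' = (-0.7117, 0.0452, 0.7004, -0.0282)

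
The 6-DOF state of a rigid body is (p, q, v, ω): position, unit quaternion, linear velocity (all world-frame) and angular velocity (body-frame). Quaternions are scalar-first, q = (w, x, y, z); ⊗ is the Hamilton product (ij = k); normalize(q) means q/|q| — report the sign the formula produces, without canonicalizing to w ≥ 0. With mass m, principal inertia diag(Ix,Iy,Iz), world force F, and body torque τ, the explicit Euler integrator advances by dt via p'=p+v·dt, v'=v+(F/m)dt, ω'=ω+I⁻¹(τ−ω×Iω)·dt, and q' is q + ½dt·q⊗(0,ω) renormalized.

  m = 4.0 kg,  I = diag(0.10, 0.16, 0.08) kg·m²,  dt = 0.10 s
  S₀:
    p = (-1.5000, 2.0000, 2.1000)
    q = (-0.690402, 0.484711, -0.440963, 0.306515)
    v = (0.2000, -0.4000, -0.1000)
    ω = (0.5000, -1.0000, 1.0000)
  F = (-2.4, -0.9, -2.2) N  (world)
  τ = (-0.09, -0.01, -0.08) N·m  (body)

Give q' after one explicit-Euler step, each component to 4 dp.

q' = (-0.7378, 0.4594, -0.4218, 0.2581)

2q̇ = q⊗(0,ω) = (-0.9898335, -0.4796490, 0.3589485, -0.9546315)
q' = normalize(q + ½dt·q⊗(0,ω)) = (-0.7378, 0.4594, -0.4218, 0.2581)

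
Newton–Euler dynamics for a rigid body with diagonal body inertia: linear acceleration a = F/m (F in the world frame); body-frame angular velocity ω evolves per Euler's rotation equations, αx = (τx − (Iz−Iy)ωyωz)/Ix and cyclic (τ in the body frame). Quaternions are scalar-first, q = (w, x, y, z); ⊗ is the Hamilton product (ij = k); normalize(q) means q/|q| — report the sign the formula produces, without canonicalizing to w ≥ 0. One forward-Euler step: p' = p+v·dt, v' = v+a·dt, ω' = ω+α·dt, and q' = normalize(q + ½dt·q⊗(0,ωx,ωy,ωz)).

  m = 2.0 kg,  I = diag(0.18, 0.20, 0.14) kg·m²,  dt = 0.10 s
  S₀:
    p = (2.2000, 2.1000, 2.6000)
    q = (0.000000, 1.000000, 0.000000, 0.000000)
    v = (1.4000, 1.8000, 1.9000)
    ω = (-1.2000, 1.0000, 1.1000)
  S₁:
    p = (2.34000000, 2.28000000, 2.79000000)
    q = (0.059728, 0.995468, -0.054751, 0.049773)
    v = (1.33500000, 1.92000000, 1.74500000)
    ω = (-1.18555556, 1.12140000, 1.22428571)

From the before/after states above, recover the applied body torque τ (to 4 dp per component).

τ = (-0.0400, 0.1900, 0.1500)

ω₁ − ω₀ = (0.01444444, 0.12140000, 0.12428571)
I·α + gyro = (-0.0400, 0.1900, 0.1500)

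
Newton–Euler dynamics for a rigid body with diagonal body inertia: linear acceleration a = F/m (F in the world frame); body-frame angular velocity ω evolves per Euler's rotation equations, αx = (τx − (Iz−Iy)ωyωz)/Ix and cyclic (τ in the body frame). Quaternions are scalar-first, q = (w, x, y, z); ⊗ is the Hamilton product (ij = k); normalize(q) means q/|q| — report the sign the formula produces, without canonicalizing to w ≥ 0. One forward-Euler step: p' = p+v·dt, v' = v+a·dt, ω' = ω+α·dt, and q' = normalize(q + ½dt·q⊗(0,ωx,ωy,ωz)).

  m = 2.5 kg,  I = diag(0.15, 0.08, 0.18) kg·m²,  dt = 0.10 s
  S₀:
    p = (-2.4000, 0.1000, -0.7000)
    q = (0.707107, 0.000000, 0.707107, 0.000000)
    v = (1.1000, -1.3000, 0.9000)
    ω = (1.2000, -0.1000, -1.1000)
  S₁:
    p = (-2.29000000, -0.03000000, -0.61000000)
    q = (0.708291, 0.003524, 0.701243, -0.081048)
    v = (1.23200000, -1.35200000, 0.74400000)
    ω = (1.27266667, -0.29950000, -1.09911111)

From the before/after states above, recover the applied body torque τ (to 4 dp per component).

τ = (0.1200, -0.1200, 0.0100)

Δω = ω₁−ω₀ = (0.07266667, -0.19950000, 0.00088889)
applied torque τ = (0.1200, -0.1200, 0.0100)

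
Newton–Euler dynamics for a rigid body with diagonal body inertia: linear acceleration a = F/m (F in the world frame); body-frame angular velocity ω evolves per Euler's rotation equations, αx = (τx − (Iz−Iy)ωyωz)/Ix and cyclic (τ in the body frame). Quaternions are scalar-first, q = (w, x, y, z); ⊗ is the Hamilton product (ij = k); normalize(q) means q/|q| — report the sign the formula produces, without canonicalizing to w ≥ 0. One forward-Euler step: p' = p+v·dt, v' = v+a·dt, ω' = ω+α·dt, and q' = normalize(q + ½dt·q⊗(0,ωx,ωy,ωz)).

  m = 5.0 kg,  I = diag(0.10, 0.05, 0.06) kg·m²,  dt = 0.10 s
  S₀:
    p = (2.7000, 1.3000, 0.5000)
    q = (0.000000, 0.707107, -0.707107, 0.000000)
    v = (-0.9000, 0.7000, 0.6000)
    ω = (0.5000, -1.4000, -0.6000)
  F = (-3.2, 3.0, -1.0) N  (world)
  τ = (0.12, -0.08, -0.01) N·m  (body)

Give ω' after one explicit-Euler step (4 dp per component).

precession coupling ω×(Iω) = (0.0084, -0.0120, 0.0350)
(τ − ω×Iω)/I = (1.1160, -1.3600, -0.7500)
ω + α·dt = (0.6116, -1.5360, -0.6750)

ω' = (0.6116, -1.5360, -0.6750)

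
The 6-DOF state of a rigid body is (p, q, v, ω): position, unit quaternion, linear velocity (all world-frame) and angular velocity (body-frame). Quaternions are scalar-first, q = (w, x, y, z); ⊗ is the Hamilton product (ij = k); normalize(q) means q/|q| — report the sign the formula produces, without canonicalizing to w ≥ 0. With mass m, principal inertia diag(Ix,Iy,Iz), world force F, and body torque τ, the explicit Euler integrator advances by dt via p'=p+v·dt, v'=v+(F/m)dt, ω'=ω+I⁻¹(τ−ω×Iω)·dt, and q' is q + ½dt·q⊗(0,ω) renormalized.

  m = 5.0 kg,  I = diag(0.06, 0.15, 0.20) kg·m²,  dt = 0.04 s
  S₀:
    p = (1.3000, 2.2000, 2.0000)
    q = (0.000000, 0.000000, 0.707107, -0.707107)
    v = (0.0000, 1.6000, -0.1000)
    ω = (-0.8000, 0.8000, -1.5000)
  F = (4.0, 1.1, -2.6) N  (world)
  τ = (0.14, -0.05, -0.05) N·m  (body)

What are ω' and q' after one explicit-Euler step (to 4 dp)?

ω' = (-0.6667, 0.8315, -1.4985)
q' = (-0.0325, -0.0099, 0.7179, -0.6953)

gyro term ω×Iω = (-0.0600, -0.1680, -0.0576)
α = I⁻¹(τ − ω×Iω) = (3.3333, 0.7867, 0.0380)
new body rate ω' = (-0.6667, 0.8315, -1.4985)
Hamilton product q⊗(0,ω) = (-1.6263461, -0.4949749, 0.5656856, 0.5656856)
q + ½dt·q⊗(0,ω), renormalized = (-0.0325, -0.0099, 0.7179, -0.6953)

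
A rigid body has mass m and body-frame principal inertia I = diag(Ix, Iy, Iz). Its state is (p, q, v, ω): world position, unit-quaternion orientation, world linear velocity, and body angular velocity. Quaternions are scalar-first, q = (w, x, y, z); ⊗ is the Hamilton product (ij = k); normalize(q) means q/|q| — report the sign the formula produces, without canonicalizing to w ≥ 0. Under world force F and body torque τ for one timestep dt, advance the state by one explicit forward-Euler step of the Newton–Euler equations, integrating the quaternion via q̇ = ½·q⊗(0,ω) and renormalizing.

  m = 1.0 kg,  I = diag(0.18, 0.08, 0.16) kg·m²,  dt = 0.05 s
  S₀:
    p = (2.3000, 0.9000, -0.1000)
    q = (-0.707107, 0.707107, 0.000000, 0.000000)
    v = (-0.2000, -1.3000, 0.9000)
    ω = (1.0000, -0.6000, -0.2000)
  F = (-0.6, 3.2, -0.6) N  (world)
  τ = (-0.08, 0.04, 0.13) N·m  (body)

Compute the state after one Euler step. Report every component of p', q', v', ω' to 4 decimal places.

p' = (2.2900, 0.8350, -0.0550)
q' = (-0.7245, 0.6891, 0.0141, -0.0071)
v' = (-0.2300, -1.1400, 0.8700)
ω' = (0.9751, -0.5725, -0.1781)

precession coupling ω×(Iω) = (0.0096, -0.0040, 0.0600)
(τ − ω×Iω)/I = (-0.4978, 0.5500, 0.4375)
ω' = ω + α·dt = (0.9751, -0.5725, -0.1781)
q⊗(0,ω) = (-0.7071070, -0.7071070, 0.5656856, -0.2828428)
updated quaternion q' = (-0.7245, 0.6891, 0.0141, -0.0071)
linear accel F/m = (-0.6000, 3.2000, -0.6000)
new position p' = (2.2900, 0.8350, -0.0550)
new velocity v' = (-0.2300, -1.1400, 0.8700)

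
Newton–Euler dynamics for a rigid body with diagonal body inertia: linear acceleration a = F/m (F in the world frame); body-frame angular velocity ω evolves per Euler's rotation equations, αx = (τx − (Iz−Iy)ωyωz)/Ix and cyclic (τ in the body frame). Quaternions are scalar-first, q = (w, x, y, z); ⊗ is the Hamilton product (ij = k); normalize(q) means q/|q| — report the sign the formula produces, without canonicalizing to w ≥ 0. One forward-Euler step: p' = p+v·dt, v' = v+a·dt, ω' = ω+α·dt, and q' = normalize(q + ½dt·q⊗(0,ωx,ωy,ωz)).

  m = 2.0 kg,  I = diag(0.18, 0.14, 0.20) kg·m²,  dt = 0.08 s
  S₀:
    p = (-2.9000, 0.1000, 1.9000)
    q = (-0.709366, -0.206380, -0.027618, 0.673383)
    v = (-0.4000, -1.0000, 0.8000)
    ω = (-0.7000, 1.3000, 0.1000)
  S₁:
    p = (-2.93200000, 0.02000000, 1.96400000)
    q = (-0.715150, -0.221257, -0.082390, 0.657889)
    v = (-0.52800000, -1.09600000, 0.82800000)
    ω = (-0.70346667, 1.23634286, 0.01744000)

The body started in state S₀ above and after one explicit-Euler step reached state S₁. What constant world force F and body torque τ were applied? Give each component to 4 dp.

F = (-3.2000, -2.4000, 0.7000)
τ = (0.0000, -0.1100, -0.1700)

velocity change Δv = (-0.12800000, -0.09600000, 0.02800000)
applied force F = (-3.2000, -2.4000, 0.7000)
Δω = ω₁−ω₀ = (-0.00346667, -0.06365714, -0.08256000)
gyro term ω₀×Iω₀ = (0.0078, 0.0014, 0.0364)
I·α + gyro = (0.0000, -0.1100, -0.1700)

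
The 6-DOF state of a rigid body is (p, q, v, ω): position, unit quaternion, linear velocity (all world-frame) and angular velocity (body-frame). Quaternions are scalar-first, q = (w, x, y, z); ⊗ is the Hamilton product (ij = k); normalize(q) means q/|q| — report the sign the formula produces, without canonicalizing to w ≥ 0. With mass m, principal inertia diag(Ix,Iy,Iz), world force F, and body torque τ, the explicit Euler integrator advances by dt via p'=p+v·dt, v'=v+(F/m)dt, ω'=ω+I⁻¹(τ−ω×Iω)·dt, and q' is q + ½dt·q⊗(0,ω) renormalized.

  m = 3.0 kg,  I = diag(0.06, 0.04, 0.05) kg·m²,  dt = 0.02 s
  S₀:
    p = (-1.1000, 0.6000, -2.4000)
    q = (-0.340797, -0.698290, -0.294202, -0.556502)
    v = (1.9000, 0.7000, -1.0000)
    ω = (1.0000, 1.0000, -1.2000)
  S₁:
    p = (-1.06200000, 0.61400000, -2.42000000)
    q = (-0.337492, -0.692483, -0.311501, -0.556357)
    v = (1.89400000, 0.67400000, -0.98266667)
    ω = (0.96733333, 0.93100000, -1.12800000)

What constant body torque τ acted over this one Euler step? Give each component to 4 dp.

τ = (-0.1100, -0.1500, 0.1600)

ω₁ − ω₀ = (-0.03266667, -0.06900000, 0.07200000)
gyro term ω₀×Iω₀ = (-0.0120, -0.0120, -0.0200)
I·α + gyro = (-0.1100, -0.1500, 0.1600)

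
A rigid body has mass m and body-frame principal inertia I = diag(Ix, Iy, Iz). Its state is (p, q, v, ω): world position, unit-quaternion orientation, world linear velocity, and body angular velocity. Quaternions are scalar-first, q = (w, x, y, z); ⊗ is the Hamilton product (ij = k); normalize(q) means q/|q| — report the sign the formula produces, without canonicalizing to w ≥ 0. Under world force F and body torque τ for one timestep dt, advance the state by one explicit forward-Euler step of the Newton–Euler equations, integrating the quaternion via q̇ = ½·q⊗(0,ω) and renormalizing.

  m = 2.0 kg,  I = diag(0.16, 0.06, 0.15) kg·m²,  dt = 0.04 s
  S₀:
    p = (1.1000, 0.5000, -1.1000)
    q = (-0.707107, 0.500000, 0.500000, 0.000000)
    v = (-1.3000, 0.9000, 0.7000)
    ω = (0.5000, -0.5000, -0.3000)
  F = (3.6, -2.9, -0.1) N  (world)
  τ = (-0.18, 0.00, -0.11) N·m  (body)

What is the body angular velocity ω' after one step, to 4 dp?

ω×(Iω) gyroscopic = (0.0135, -0.0015, 0.0250)
α = I⁻¹(τ − ω×Iω) = (-1.2094, 0.0250, -0.9000)
new body rate ω' = (0.4516, -0.4990, -0.3360)

ω' = (0.4516, -0.4990, -0.3360)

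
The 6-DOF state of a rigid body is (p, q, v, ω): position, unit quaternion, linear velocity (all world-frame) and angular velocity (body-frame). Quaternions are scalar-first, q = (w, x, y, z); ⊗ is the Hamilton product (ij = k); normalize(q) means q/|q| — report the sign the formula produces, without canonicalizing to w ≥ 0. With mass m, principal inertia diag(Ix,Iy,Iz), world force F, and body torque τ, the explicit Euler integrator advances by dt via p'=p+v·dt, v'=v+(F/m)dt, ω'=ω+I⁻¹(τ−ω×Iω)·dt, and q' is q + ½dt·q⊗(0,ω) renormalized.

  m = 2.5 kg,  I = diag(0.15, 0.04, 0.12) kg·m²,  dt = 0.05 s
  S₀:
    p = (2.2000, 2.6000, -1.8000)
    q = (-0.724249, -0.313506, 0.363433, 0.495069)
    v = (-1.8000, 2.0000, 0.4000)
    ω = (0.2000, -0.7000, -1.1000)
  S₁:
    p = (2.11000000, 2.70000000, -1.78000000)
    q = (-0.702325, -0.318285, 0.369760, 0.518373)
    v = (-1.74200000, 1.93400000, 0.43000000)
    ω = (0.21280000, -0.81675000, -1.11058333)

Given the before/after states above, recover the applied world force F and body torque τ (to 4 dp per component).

F = (2.9000, -3.3000, 1.5000)
τ = (0.1000, -0.1000, -0.0100)

v₁ − v₀ = (0.05800000, -0.06600000, 0.03000000)
F = m·Δv/dt = (2.9000, -3.3000, 1.5000)
ω₁ − ω₀ = (0.01280000, -0.11675000, -0.01058333)
gyro term ω₀×Iω₀ = (0.0616, -0.0066, 0.0154)
applied torque τ = (0.1000, -0.1000, -0.0100)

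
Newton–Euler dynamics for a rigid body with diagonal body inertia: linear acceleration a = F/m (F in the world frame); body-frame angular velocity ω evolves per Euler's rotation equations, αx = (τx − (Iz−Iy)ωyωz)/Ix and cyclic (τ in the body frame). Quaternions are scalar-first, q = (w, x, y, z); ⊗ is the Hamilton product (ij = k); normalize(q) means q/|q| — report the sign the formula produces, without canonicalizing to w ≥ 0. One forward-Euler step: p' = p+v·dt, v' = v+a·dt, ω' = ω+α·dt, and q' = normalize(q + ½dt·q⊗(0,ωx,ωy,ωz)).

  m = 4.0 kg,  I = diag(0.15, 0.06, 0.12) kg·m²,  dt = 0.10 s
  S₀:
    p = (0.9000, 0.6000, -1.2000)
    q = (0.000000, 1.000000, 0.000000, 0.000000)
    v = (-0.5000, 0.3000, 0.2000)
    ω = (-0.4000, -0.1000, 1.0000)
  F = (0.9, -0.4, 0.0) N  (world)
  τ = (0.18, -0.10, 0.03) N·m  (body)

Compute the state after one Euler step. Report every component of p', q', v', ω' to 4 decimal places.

linear accel F/m = (0.2250, -0.1000, 0.0000)
p + v·dt = (0.8500, 0.6300, -1.1800)
v' = v + a·dt = (-0.4775, 0.2900, 0.2000)
gyro term ω×Iω = (-0.0060, -0.0120, -0.0036)
angular accel α = (1.2400, -1.4667, 0.2800)
new body rate ω' = (-0.2760, -0.2467, 1.0280)
Hamilton product q⊗(0,ω) = (0.4000000, 0.0000000, -1.0000000, -0.1000000)
updated quaternion q' = (0.0200, 0.9985, -0.0499, -0.0050)

p' = (0.8500, 0.6300, -1.1800)
q' = (0.0200, 0.9985, -0.0499, -0.0050)
v' = (-0.4775, 0.2900, 0.2000)
ω' = (-0.2760, -0.2467, 1.0280)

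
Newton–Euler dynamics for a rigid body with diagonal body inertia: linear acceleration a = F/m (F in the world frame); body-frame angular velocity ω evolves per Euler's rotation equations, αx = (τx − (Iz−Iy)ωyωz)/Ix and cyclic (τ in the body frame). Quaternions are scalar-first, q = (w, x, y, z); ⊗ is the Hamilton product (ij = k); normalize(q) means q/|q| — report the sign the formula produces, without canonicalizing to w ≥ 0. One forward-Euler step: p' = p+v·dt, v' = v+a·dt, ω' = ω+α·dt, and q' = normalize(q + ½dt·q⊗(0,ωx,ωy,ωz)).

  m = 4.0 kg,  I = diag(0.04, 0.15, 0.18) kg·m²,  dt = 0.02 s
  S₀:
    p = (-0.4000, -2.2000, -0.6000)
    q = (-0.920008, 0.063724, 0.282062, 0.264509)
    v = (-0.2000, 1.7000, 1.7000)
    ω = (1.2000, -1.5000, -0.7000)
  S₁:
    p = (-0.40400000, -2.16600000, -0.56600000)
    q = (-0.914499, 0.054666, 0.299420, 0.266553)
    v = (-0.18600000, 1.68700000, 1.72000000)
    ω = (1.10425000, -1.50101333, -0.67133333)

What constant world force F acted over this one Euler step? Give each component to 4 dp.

F = (2.8000, -2.6000, 4.0000)

velocity change Δv = (0.01400000, -0.01300000, 0.02000000)
applied force F = (2.8000, -2.6000, 4.0000)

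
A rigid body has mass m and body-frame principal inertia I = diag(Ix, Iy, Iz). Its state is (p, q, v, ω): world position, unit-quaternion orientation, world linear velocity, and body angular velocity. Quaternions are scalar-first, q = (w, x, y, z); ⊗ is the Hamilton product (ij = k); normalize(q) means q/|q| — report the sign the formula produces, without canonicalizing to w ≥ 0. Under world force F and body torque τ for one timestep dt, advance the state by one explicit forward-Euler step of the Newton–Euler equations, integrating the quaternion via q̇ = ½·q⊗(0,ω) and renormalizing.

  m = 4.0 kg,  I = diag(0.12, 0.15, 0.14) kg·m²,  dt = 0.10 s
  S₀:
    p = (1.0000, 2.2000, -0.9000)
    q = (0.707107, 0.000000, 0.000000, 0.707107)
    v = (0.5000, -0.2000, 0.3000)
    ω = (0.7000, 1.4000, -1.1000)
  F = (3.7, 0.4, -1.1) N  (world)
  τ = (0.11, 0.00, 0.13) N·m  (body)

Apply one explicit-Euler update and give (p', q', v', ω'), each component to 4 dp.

p' = (1.0500, 2.1800, -0.8700)
q' = (0.7426, -0.0246, 0.0739, 0.6652)
v' = (0.5925, -0.1900, 0.2725)
ω' = (0.7788, 1.3897, -1.0281)

linear accel F/m = (0.9250, 0.1000, -0.2750)
p + v·dt = (1.0500, 2.1800, -0.8700)
v' = v + a·dt = (0.5925, -0.1900, 0.2725)
α = I⁻¹(τ − ω×Iω) = (0.7883, -0.1027, 0.7186)
ω + α·dt = (0.7788, 1.3897, -1.0281)
2q̇ = q⊗(0,ω) = (0.7778177, -0.4949749, 1.4849247, -0.7778177)
q' = normalize(q + ½dt·q⊗(0,ω)) = (0.7426, -0.0246, 0.0739, 0.6652)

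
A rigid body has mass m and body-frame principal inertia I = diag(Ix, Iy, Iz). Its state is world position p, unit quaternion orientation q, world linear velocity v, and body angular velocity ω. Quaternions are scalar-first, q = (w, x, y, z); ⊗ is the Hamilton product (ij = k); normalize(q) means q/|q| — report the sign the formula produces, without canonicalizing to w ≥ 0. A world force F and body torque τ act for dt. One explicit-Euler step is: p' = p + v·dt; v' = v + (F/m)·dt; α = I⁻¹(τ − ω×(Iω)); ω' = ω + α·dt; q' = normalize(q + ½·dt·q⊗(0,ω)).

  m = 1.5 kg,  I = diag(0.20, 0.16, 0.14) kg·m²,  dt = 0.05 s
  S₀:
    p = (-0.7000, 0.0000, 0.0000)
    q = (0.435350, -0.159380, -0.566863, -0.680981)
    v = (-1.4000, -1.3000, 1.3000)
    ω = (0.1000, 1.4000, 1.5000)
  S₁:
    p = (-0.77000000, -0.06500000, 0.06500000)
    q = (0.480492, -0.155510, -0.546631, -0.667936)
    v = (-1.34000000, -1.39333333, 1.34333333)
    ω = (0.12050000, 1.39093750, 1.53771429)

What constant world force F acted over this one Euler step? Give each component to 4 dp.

velocity change Δv = (0.06000000, -0.09333333, 0.04333333)
applied force F = (1.8000, -2.8000, 1.3000)

F = (1.8000, -2.8000, 1.3000)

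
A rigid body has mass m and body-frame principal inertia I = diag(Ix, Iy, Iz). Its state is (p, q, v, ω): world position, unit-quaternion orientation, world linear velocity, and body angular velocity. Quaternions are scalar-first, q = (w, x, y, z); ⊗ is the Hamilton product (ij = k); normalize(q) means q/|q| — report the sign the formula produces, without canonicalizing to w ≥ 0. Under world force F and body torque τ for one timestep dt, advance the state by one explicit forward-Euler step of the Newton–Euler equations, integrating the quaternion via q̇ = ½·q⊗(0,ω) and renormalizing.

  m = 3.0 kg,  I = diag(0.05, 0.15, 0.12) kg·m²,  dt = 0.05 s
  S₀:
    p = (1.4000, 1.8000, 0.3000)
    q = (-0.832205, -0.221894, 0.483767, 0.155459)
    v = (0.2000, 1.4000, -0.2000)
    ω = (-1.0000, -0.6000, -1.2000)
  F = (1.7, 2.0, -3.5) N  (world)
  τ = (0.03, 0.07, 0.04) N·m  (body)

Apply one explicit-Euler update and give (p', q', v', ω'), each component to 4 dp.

a = F/m = (0.5667, 0.6667, -1.1667)
new position p' = (1.4100, 1.8700, 0.2900)
v + (F/m)dt = (0.2283, 1.4333, -0.2583)
ω×(Iω) gyroscopic = (-0.0216, -0.0840, 0.0600)
(τ − ω×Iω)/I = (1.0320, 1.0267, -0.1667)
new body rate ω' = (-0.9484, -0.5487, -1.2083)
2q̇ = q⊗(0,ω) = (0.2549170, 0.3449600, 0.0775912, 1.6155494)
q' = normalize(q + ½dt·q⊗(0,ω)) = (-0.8251, -0.2131, 0.4853, 0.1957)

p' = (1.4100, 1.8700, 0.2900)
q' = (-0.8251, -0.2131, 0.4853, 0.1957)
v' = (0.2283, 1.4333, -0.2583)
ω' = (-0.9484, -0.5487, -1.2083)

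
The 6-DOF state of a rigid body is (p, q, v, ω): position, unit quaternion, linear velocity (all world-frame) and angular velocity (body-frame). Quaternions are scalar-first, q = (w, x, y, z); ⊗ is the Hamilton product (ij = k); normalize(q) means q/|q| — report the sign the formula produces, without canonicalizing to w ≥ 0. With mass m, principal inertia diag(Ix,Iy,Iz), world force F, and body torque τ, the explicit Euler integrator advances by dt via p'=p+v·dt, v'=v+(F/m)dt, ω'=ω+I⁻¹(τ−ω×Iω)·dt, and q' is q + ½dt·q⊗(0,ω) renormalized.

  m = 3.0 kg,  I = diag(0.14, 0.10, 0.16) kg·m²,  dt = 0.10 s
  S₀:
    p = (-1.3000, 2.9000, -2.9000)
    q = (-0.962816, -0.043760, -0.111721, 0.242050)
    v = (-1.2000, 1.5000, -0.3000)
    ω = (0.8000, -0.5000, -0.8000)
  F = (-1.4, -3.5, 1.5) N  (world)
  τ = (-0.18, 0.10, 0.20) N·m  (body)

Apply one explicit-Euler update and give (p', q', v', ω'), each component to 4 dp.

precession coupling ω×(Iω) = (0.0240, 0.0128, 0.0160)
angular accel α = (-1.4571, 0.8720, 1.1500)
ω + α·dt = (0.6543, -0.4128, -0.6850)
2q̇ = q⊗(0,ω) = (0.1727875, -0.5598510, 0.6400400, 0.8815096)
q + ½dt·q⊗(0,ω), renormalized = (-0.9524, -0.0716, -0.0796, 0.2856)
new position p' = (-1.4200, 3.0500, -2.9300)
v' = v + a·dt = (-1.2467, 1.3833, -0.2500)

p' = (-1.4200, 3.0500, -2.9300)
q' = (-0.9524, -0.0716, -0.0796, 0.2856)
v' = (-1.2467, 1.3833, -0.2500)
ω' = (0.6543, -0.4128, -0.6850)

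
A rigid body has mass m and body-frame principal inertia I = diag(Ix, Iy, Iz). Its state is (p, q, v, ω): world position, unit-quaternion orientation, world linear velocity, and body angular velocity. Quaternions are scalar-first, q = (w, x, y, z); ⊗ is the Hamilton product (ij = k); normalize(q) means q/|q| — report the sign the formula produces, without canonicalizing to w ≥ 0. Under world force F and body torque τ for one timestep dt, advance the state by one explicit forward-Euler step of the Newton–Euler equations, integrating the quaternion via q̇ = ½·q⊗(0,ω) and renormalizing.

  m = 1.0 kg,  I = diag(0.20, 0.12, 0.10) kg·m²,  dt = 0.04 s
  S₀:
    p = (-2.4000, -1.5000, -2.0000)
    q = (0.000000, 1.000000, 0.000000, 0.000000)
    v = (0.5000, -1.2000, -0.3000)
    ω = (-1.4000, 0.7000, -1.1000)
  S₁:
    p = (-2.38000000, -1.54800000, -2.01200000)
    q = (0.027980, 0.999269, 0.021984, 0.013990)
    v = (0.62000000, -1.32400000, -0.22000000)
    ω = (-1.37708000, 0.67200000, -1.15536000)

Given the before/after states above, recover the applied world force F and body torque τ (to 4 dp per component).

F = (3.0000, -3.1000, 2.0000)
τ = (0.1300, 0.0700, -0.0600)

ω₁ − ω₀ = (0.02292000, -0.02800000, -0.05536000)
ω₀×(Iω₀) = (0.0154, 0.1540, 0.0784)
applied torque τ = (0.1300, 0.0700, -0.0600)
v₁ − v₀ = (0.12000000, -0.12400000, 0.08000000)
F = m·Δv/dt = (3.0000, -3.1000, 2.0000)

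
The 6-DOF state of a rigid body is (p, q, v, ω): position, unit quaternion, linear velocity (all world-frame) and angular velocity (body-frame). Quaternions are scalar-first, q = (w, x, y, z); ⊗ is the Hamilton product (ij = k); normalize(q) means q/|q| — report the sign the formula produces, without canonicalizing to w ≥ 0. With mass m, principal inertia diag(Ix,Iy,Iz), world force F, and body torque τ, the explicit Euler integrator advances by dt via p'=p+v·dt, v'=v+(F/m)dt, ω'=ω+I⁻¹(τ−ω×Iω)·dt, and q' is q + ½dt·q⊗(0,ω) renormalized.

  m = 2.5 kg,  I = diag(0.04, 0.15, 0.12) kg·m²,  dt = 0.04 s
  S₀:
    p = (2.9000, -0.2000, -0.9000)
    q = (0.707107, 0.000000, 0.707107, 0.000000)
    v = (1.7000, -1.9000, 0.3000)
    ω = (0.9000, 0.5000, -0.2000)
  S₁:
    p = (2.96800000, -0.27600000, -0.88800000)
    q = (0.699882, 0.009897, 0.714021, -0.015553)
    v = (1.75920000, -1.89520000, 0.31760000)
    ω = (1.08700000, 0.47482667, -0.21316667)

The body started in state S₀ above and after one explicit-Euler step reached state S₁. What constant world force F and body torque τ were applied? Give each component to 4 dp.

F = (3.7000, 0.3000, 1.1000)
τ = (0.1900, -0.0800, 0.0100)

v₁ − v₀ = (0.05920000, 0.00480000, 0.01760000)
applied force F = (3.7000, 0.3000, 1.1000)
rate change Δω = (0.18700000, -0.02517333, -0.01316667)
τ = I·(Δω/dt) + ω₀×(Iω₀) = (0.1900, -0.0800, 0.0100)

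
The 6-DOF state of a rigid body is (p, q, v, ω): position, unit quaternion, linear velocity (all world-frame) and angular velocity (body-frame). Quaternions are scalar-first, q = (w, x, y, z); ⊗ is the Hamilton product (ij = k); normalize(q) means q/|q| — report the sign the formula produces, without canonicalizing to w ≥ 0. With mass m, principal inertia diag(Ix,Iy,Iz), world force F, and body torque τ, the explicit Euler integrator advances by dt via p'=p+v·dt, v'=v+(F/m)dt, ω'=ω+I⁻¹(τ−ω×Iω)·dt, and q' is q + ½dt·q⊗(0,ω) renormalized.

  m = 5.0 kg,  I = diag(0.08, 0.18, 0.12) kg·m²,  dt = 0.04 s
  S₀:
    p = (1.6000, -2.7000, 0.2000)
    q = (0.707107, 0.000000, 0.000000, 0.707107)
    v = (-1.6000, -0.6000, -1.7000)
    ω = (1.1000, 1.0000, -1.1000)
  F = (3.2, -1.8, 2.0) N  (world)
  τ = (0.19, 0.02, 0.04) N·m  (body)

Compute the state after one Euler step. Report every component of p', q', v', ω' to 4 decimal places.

p' = (1.5360, -2.7240, 0.1320)
q' = (0.7222, 0.0014, 0.0297, 0.6911)
v' = (-1.5744, -0.6144, -1.6840)
ω' = (1.1620, 0.9937, -1.1233)

(τ − ω×Iω)/I = (1.5500, -0.1578, -0.5833)
ω + α·dt = (1.1620, 0.9937, -1.1233)
q⊗(0,ω) = (0.7778177, 0.0707107, 1.4849247, -0.7778177)
updated quaternion q' = (0.7222, 0.0014, 0.0297, 0.6911)
a = F/m = (0.6400, -0.3600, 0.4000)
p' = p + v·dt = (1.5360, -2.7240, 0.1320)
new velocity v' = (-1.5744, -0.6144, -1.6840)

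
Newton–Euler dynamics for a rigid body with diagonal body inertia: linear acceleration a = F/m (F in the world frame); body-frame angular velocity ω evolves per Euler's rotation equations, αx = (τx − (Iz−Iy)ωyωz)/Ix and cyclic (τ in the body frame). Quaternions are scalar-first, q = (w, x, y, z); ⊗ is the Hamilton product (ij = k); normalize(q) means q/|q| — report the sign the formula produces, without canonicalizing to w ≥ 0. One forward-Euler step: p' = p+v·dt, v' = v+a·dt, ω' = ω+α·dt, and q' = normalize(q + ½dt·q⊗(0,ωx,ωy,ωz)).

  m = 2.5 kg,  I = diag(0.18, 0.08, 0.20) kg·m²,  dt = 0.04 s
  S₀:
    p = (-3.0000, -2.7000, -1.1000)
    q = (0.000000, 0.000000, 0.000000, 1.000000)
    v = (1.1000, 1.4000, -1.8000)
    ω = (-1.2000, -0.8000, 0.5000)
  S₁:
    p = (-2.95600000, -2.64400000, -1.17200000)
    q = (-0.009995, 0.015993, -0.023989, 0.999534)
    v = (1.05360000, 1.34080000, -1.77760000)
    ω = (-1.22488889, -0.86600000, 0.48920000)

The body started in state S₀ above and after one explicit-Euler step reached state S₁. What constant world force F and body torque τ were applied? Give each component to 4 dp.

F = (-2.9000, -3.7000, 1.4000)
τ = (-0.1600, -0.1200, -0.1500)

velocity change Δv = (-0.04640000, -0.05920000, 0.02240000)
F = m·Δv/dt = (-2.9000, -3.7000, 1.4000)
Δω = ω₁−ω₀ = (-0.02488889, -0.06600000, -0.01080000)
gyro term ω₀×Iω₀ = (-0.0480, 0.0120, -0.0960)
τ = I·(Δω/dt) + ω₀×(Iω₀) = (-0.1600, -0.1200, -0.1500)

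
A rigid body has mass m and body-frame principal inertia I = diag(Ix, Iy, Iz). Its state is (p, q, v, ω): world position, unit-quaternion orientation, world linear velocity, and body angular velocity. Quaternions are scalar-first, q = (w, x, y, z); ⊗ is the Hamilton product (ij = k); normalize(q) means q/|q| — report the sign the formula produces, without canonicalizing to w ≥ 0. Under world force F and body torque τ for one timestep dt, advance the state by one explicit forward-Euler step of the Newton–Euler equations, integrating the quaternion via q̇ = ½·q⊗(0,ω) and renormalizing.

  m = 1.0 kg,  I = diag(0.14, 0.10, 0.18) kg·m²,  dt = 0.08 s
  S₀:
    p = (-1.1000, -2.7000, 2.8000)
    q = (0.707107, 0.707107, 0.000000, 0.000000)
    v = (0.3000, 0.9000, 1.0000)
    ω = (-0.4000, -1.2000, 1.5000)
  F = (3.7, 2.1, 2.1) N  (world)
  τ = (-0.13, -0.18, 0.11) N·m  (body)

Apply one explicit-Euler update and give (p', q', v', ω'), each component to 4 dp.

gyro term ω×Iω = (-0.1440, 0.0240, -0.0192)
(τ − ω×Iω)/I = (0.1000, -2.0400, 0.7178)
ω + α·dt = (-0.3920, -1.3632, 1.5574)
Hamilton product q⊗(0,ω) = (0.2828428, -0.2828428, -1.9091889, 0.2121321)
q + ½dt·q⊗(0,ω), renormalized = (0.7162, 0.6937, -0.0761, 0.0085)
p + v·dt = (-1.0760, -2.6280, 2.8800)
v' = v + a·dt = (0.5960, 1.0680, 1.1680)

p' = (-1.0760, -2.6280, 2.8800)
q' = (0.7162, 0.6937, -0.0761, 0.0085)
v' = (0.5960, 1.0680, 1.1680)
ω' = (-0.3920, -1.3632, 1.5574)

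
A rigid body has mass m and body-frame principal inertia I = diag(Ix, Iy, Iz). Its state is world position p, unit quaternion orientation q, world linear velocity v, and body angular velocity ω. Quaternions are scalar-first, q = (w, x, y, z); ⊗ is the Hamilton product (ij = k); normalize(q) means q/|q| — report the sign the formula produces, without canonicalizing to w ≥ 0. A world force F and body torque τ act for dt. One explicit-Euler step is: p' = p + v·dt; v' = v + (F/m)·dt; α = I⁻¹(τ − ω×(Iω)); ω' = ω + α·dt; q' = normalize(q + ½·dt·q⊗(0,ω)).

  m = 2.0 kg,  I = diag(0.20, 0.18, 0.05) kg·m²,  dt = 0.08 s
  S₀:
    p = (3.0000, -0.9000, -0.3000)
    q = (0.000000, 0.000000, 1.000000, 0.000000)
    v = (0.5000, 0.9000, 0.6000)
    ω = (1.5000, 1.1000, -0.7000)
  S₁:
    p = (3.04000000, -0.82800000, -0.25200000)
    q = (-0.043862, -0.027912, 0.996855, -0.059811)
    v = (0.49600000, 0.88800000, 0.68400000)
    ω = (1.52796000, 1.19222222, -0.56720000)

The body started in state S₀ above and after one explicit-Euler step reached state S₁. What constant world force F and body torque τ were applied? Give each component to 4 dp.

F = (-0.1000, -0.3000, 2.1000)
τ = (0.1700, 0.0500, 0.0500)

v₁ − v₀ = (-0.00400000, -0.01200000, 0.08400000)
applied force F = (-0.1000, -0.3000, 2.1000)
rate change Δω = (0.02796000, 0.09222222, 0.13280000)
τ = I·(Δω/dt) + ω₀×(Iω₀) = (0.1700, 0.0500, 0.0500)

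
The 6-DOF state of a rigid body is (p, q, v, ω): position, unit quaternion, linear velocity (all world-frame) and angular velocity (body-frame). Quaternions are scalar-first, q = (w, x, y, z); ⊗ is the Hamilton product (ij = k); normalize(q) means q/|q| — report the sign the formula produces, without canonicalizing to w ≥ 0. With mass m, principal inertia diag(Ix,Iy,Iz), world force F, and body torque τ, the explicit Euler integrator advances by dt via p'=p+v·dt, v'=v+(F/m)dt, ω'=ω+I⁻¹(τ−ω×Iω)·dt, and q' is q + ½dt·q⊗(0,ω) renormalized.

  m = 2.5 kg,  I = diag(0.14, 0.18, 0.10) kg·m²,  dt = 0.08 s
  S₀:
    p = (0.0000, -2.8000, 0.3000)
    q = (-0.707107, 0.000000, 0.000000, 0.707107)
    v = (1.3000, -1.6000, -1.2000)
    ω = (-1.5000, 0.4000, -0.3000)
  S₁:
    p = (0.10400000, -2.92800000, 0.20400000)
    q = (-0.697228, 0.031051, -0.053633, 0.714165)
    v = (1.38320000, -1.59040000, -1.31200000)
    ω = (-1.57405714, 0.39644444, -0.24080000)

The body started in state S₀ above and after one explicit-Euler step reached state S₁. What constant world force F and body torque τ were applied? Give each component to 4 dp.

F = (2.6000, 0.3000, -3.5000)
τ = (-0.1200, 0.0100, 0.0500)

Δv = v₁−v₀ = (0.08320000, 0.00960000, -0.11200000)
applied force F = (2.6000, 0.3000, -3.5000)
rate change Δω = (-0.07405714, -0.00355556, 0.05920000)
precession coupling = (0.0096, 0.0180, -0.0240)
I·α + gyro = (-0.1200, 0.0100, 0.0500)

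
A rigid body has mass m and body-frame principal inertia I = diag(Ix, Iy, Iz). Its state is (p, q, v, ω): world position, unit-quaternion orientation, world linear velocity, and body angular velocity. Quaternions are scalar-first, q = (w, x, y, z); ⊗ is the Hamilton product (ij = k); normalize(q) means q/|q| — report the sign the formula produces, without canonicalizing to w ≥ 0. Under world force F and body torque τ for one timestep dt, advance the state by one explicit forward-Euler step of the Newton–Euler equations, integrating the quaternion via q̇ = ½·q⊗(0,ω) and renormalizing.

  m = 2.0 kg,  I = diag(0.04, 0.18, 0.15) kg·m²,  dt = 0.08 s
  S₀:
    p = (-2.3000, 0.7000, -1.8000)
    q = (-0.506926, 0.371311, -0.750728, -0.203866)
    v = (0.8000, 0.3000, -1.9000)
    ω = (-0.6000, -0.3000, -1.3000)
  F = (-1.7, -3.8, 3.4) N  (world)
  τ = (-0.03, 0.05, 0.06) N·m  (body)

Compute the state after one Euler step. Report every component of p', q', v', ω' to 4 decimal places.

a = (-0.8500, -1.9000, 1.7000)
p' = p + v·dt = (-2.2360, 0.7240, -1.9520)
v + (F/m)dt = (0.7320, 0.1480, -1.7640)
ω×(Iω) gyroscopic = (-0.0117, -0.0858, 0.0252)
angular accel α = (-0.4575, 0.7544, 0.2320)
ω + α·dt = (-0.6366, -0.2396, -1.2814)
2q̇ = q⊗(0,ω) = (-0.2674576, 1.2189422, 0.7571017, 0.0971737)
updated quaternion q' = (-0.5167, 0.4194, -0.7192, -0.1996)

p' = (-2.2360, 0.7240, -1.9520)
q' = (-0.5167, 0.4194, -0.7192, -0.1996)
v' = (0.7320, 0.1480, -1.7640)
ω' = (-0.6366, -0.2396, -1.2814)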